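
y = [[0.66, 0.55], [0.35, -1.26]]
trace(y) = -0.60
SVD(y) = [[-0.37,0.93], [0.93,0.37]] @ diag([1.3764635888411756, 0.7440080568074996]) @ [[0.06, -1.0], [1.00, 0.06]]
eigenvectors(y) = [[0.99, -0.26],[0.17, 0.96]]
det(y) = -1.02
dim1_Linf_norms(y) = [0.66, 1.26]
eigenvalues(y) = [0.76, -1.36]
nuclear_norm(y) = 2.12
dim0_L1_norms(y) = [1.01, 1.81]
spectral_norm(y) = 1.38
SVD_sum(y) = [[-0.03, 0.51], [0.07, -1.28]] + [[0.69, 0.04], [0.28, 0.02]]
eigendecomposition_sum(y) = [[0.72,0.2],[0.13,0.03]] + [[-0.06, 0.35], [0.22, -1.29]]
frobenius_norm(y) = 1.56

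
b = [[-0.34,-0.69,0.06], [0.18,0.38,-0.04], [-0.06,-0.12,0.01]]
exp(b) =[[0.65, -0.71, 0.06], [0.19, 1.39, -0.04], [-0.06, -0.12, 1.01]]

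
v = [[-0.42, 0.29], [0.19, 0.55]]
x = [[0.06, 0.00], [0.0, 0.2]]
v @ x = [[-0.03, 0.06], [0.01, 0.11]]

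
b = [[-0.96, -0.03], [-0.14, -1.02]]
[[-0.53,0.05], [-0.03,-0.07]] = b@ [[0.55, -0.05], [-0.05, 0.08]]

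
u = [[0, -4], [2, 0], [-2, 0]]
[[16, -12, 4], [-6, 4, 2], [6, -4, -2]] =u@[[-3, 2, 1], [-4, 3, -1]]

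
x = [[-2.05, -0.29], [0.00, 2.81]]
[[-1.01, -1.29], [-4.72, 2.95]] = x @ [[0.73, 0.48], [-1.68, 1.05]]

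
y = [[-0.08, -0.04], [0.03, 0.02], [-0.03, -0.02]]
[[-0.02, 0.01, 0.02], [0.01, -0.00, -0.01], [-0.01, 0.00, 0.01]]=y @ [[0.2,-0.13,-0.32], [0.09,0.02,0.18]]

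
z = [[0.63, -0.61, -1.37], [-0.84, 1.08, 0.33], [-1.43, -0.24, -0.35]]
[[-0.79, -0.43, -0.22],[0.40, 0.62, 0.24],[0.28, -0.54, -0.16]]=z @ [[-0.30, 0.23, 0.05], [-0.00, 0.72, 0.24], [0.44, 0.1, 0.08]]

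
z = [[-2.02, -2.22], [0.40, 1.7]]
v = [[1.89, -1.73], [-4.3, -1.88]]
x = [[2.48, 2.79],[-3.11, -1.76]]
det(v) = -10.99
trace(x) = 0.72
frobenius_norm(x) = 5.17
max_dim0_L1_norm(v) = 6.19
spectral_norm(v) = 4.84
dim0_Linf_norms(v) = [4.3, 1.88]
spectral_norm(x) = 5.10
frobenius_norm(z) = 3.47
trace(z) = -0.32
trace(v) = 0.01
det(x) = 4.31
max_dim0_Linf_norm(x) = 3.11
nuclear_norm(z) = 4.14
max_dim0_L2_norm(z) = 2.8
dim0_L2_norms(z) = [2.06, 2.8]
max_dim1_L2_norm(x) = 3.73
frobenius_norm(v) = 5.35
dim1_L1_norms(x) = [5.27, 4.87]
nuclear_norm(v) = 7.11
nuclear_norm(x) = 5.94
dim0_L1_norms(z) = [2.42, 3.92]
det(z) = -2.55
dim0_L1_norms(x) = [5.59, 4.55]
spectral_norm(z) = 3.39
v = z @ x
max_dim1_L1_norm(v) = 6.18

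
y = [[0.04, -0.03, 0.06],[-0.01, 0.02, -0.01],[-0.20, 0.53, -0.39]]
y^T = [[0.04,-0.01,-0.2],  [-0.03,0.02,0.53],  [0.06,-0.01,-0.39]]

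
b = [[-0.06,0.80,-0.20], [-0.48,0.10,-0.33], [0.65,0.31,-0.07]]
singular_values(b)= [0.92, 0.82, 0.22]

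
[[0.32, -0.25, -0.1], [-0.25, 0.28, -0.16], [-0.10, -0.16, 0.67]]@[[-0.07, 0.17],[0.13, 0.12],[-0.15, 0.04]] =[[-0.04, 0.02], [0.08, -0.02], [-0.11, -0.01]]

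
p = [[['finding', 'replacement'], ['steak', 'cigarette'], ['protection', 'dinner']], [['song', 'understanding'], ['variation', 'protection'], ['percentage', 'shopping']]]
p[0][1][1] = 'cigarette'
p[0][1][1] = 'cigarette'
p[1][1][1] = 'protection'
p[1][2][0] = 'percentage'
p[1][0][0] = 'song'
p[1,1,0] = 'variation'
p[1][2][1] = 'shopping'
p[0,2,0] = 'protection'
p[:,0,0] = ['finding', 'song']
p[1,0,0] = 'song'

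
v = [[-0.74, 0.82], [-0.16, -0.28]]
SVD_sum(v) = [[-0.72, 0.84], [0.07, -0.08]] + [[-0.02, -0.02],[-0.23, -0.20]]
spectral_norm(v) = 1.11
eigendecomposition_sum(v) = [[(-0.37-0.07j),(0.41+0.75j)], [-0.08-0.15j,-0.14+0.35j]] + [[(-0.37+0.07j), 0.41-0.75j],  [-0.08+0.15j, -0.14-0.35j]]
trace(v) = -1.02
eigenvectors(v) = [[(0.91+0j), (0.91-0j)], [(0.26+0.31j), 0.26-0.31j]]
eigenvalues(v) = [(-0.51+0.28j), (-0.51-0.28j)]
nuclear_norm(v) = 1.41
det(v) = 0.34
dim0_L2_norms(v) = [0.76, 0.87]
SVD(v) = [[-1.0, 0.10], [0.10, 1.00]] @ diag([1.1094918956258524, 0.3050044811811015]) @ [[0.65, -0.76], [-0.76, -0.65]]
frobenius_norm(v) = 1.15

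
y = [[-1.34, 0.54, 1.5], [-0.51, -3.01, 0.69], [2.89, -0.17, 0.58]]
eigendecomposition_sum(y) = [[(0.56+0j), (0.04+0j), 0.64-0.00j], [(0.11+0j), (0.01+0j), (0.12-0j)], [1.19+0.00j, (0.08+0j), (1.36-0j)]] + [[(-0.95+0.49j), 0.25+0.92j, (0.43-0.31j)], [-0.31-1.66j, -1.51-0.04j, (0.28+0.79j)], [0.85-0.32j, -0.13-0.81j, -0.39+0.23j]] + [[(-0.95-0.49j), 0.25-0.92j, (0.43+0.31j)],  [(-0.31+1.66j), -1.51+0.04j, 0.28-0.79j],  [(0.85+0.32j), (-0.13+0.81j), (-0.39-0.23j)]]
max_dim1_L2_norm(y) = 3.13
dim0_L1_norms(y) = [4.74, 3.72, 2.77]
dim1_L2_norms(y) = [2.08, 3.13, 2.95]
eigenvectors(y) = [[(0.43+0j), -0.14-0.47j, -0.14+0.47j], [0.08+0.00j, 0.77+0.00j, 0.77-0.00j], [(0.9+0j), 0.07+0.41j, (0.07-0.41j)]]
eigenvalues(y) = [(1.93+0j), (-2.85+0.68j), (-2.85-0.68j)]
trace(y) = -3.77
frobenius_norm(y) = 4.78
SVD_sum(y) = [[-1.12, -0.48, 0.19], [-1.58, -0.68, 0.26], [2.24, 0.96, -0.38]] + [[-0.33, 0.73, -0.12], [1.07, -2.34, 0.39], [0.59, -1.28, 0.21]] + [[0.12, 0.29, 1.43], [0.0, 0.01, 0.04], [0.06, 0.15, 0.74]]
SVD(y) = [[-0.38, 0.26, 0.89], [-0.53, -0.85, 0.02], [0.76, -0.46, 0.46]] @ diag([3.264948445738596, 3.075569039608603, 1.652842015823089]) @ [[0.91,0.39,-0.15], [-0.41,0.90,-0.15], [0.08,0.2,0.98]]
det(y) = 16.60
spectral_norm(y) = 3.26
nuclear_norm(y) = 7.99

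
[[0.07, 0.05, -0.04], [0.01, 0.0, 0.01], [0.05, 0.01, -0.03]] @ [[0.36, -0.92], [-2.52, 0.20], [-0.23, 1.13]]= [[-0.09, -0.1], [0.0, 0.0], [-0.0, -0.08]]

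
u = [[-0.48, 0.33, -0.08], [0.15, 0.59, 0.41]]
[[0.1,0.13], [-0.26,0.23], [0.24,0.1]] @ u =[[-0.03, 0.11, 0.05], [0.16, 0.05, 0.12], [-0.1, 0.14, 0.02]]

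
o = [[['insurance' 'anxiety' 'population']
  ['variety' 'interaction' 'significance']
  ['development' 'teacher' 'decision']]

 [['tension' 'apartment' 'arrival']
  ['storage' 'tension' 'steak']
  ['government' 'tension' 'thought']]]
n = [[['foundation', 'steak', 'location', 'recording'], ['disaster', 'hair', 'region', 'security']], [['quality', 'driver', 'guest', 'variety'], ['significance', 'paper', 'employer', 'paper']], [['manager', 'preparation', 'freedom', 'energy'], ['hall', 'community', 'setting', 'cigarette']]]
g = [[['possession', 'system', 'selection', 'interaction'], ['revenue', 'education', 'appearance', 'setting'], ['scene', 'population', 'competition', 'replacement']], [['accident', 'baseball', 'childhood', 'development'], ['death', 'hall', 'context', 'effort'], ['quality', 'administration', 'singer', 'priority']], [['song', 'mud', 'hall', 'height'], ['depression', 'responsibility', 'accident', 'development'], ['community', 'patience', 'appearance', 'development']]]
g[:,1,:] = [['revenue', 'education', 'appearance', 'setting'], ['death', 'hall', 'context', 'effort'], ['depression', 'responsibility', 'accident', 'development']]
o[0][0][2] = 'population'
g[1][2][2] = 'singer'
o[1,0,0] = 'tension'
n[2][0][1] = 'preparation'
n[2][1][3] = 'cigarette'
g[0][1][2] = 'appearance'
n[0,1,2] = 'region'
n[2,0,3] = 'energy'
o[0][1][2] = 'significance'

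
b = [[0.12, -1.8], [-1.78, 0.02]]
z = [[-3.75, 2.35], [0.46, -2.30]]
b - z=[[3.87,-4.15], [-2.24,2.32]]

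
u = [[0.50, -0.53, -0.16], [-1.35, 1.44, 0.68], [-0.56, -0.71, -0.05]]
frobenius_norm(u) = 2.39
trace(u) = 1.89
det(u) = 0.16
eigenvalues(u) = [(1.77+0j), (0.06+0.3j), (0.06-0.3j)]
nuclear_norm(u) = 3.19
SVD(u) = [[-0.33, -0.03, 0.94],[0.94, 0.07, 0.34],[-0.08, 1.0, 0.00]] @ diag([2.2210369664068845, 0.8919764242794281, 0.08107312985068524]) @ [[-0.63, 0.71, 0.31], [-0.75, -0.66, 0.00], [0.21, -0.23, 0.95]]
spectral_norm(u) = 2.22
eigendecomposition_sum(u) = [[(0.64+0j), -0.50+0.00j, (-0.24+0j)], [-1.67+0.00j, 1.31+0.00j, 0.63+0.00j], [0.45+0.00j, -0.36+0.00j, -0.17+0.00j]] + [[-0.07+0.11j, (-0.02+0.05j), (0.04+0.01j)],  [0.16+0.11j, (0.07+0.03j), 0.02-0.06j],  [-0.51+0.06j, -0.18+0.07j, (0.06+0.16j)]] + [[-0.07-0.11j, (-0.02-0.05j), 0.04-0.01j],[0.16-0.11j, 0.07-0.03j, 0.02+0.06j],[(-0.51-0.06j), (-0.18-0.07j), 0.06-0.16j]]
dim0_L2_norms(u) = [1.54, 1.69, 0.7]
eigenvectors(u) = [[(-0.35+0j), 0.15-0.18j, (0.15+0.18j)], [0.91+0.00j, -0.25-0.23j, (-0.25+0.23j)], [(-0.25+0j), 0.91+0.00j, (0.91-0j)]]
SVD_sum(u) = [[0.46,-0.53,-0.23], [-1.31,1.49,0.65], [0.11,-0.12,-0.05]] + [[0.02, 0.02, -0.00], [-0.05, -0.04, 0.0], [-0.67, -0.59, 0.00]] + [[0.02, -0.02, 0.07], [0.01, -0.01, 0.03], [0.0, -0.00, 0.0]]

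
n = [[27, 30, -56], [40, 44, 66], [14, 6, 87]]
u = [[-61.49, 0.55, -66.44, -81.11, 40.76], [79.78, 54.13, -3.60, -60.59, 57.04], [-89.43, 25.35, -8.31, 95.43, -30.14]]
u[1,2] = -3.6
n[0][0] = 27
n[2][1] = 6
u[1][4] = 57.04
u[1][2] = -3.6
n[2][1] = 6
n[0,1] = 30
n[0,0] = 27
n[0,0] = 27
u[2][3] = 95.43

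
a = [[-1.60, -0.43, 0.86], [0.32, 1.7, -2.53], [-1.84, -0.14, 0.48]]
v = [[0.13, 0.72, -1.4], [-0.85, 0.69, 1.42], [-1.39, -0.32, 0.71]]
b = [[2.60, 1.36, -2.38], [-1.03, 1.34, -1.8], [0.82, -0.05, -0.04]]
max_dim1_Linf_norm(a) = 2.53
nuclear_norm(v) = 4.53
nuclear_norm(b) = 6.28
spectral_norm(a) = 3.50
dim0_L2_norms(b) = [2.91, 1.91, 2.98]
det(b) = 0.06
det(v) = -2.59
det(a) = -0.02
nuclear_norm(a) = 5.57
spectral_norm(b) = 3.97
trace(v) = 1.53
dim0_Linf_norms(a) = [1.84, 1.7, 2.53]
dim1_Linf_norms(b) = [2.6, 1.8, 0.82]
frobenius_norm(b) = 4.59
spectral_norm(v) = 2.47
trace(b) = 3.90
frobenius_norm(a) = 4.06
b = v @ a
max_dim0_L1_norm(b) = 4.45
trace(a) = 0.58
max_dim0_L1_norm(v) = 3.53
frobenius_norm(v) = 2.87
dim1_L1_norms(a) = [2.89, 4.55, 2.46]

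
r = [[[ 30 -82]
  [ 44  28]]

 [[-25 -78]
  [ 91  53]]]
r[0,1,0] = 44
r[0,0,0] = 30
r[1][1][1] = 53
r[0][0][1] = -82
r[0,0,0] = 30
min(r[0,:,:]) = -82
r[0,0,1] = -82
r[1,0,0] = -25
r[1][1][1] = 53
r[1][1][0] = 91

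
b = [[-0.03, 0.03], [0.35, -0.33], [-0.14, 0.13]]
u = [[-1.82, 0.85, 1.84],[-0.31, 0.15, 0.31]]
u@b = [[0.09,-0.10], [0.02,-0.02]]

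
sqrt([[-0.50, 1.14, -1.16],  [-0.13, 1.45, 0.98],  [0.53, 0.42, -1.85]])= [[1.88, 0.35, -3.28], [-0.34, 1.26, 0.79], [1.2, -0.01, -1.44]]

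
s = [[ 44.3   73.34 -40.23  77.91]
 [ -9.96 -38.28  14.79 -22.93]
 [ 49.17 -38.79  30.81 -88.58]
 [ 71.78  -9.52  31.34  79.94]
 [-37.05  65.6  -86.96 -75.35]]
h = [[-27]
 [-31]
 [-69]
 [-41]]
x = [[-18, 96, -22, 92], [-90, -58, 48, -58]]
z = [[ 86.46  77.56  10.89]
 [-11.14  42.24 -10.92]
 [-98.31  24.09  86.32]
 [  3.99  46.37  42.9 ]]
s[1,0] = -9.96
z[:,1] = [77.56, 42.24, 24.09, 46.37]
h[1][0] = -31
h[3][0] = -41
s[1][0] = -9.96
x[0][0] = -18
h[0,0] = -27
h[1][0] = -31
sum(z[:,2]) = 129.19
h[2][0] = -69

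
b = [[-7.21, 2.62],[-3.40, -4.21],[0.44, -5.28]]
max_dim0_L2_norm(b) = 7.98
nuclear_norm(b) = 15.20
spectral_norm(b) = 8.19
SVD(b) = [[-0.93, -0.10], [-0.15, -0.75], [0.33, -0.65]] @ diag([8.186005882503368, 7.013836873753212]) @ [[0.9, -0.43], [0.43, 0.9]]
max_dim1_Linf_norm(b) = 7.21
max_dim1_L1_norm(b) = 9.83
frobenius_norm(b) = 10.78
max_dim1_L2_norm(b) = 7.67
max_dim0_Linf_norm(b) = 7.21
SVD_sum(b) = [[-6.90, 3.27], [-1.15, 0.54], [2.4, -1.14]] + [[-0.31, -0.65],[-2.25, -4.75],[-1.96, -4.14]]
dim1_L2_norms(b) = [7.67, 5.41, 5.3]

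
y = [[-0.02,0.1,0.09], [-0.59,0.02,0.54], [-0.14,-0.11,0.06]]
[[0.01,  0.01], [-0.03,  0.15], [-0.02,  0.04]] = y @ [[0.05, -0.16], [0.14, -0.06], [-0.00, 0.1]]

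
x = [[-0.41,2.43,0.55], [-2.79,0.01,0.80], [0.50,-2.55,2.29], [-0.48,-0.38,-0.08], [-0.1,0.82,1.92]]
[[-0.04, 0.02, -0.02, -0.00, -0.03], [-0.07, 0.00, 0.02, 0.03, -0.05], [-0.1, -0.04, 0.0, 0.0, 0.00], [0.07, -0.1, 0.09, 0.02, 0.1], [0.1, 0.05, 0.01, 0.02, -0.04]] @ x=[[-0.05,-0.07,-0.11], [0.03,-0.27,-0.09], [0.15,-0.24,-0.09], [0.28,0.01,0.36], [-0.18,0.18,0.04]]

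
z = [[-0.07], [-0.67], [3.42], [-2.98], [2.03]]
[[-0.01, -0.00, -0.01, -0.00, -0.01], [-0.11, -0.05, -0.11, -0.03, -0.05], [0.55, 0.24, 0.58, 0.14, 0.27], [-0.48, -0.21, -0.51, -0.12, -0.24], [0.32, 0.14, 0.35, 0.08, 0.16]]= z @ [[0.16, 0.07, 0.17, 0.04, 0.08]]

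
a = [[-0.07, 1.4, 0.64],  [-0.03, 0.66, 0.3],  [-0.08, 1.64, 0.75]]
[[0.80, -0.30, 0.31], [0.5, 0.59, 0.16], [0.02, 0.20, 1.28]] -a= [[0.87, -1.7, -0.33], [0.53, -0.07, -0.14], [0.10, -1.44, 0.53]]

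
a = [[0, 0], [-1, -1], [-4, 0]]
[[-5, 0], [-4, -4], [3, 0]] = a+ [[-5, 0], [-3, -3], [7, 0]]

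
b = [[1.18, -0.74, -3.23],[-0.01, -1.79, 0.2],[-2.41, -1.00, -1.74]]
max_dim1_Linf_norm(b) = 3.23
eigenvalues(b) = [2.87, -3.3, -1.92]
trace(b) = -2.35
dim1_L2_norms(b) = [3.52, 1.8, 3.14]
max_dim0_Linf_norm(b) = 3.23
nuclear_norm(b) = 8.33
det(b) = 18.18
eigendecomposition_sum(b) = [[2.11, -0.02, -1.48],[-0.05, 0.0, 0.04],[-1.09, 0.01, 0.76]] + [[-0.99, -1.7, -1.83],[0.18, 0.31, 0.34],[-1.41, -2.43, -2.62]] + [[0.07,0.98,0.08], [-0.14,-2.10,-0.17], [0.09,1.42,0.12]]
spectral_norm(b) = 3.87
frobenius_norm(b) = 5.05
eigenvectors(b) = [[-0.89, 0.57, 0.36], [0.02, -0.10, -0.77], [0.46, 0.81, 0.52]]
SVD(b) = [[0.81, -0.59, -0.01], [0.12, 0.18, -0.98], [0.58, 0.79, 0.21]] @ diag([3.8739648477153272, 2.7410181120955306, 1.7123130752961664]) @ [[-0.12, -0.36, -0.93],[-0.95, -0.24, 0.21],[-0.3, 0.90, -0.31]]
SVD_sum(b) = [[-0.36, -1.12, -2.89],[-0.05, -0.16, -0.42],[-0.26, -0.81, -2.08]] + [[1.54, 0.39, -0.35], [-0.46, -0.12, 0.10], [-2.04, -0.52, 0.46]] + [[0.01, -0.02, 0.01], [0.5, -1.51, 0.52], [-0.11, 0.33, -0.11]]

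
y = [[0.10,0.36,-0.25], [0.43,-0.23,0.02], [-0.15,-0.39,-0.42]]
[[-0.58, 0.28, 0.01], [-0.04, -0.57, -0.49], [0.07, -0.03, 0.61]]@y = [[0.06, -0.28, 0.15], [-0.18, 0.31, 0.2], [-0.1, -0.21, -0.27]]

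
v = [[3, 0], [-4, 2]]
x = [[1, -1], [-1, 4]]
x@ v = [[7, -2], [-19, 8]]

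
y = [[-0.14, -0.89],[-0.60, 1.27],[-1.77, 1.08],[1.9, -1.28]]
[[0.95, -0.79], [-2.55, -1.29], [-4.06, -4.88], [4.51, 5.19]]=y@[[1.5, 3.01],  [-1.3, 0.41]]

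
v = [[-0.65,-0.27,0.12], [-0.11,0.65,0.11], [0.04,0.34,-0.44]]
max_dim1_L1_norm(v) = 1.04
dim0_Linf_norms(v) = [0.65, 0.65, 0.44]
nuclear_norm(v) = 1.87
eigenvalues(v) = [0.7, -0.71, -0.43]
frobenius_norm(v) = 1.13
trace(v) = -0.44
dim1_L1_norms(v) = [1.04, 0.87, 0.82]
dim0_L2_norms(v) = [0.66, 0.78, 0.47]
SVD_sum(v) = [[-0.26, -0.47, 0.16], [0.21, 0.39, -0.13], [0.2, 0.36, -0.12]] + [[-0.35, 0.22, 0.08], [-0.38, 0.24, 0.09], [-0.05, 0.03, 0.01]] + [[-0.04, -0.02, -0.12], [0.05, 0.03, 0.16], [-0.11, -0.05, -0.33]]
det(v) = 0.21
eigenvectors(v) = [[-0.16, 0.96, 0.51], [0.95, 0.1, -0.04], [0.28, -0.27, 0.86]]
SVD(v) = [[-0.67, -0.68, 0.32], [0.55, -0.73, -0.41], [0.51, -0.10, 0.85]] @ diag([0.8452627038175121, 0.6213247270209016, 0.4083950846025346]) @ [[0.47,0.84,-0.29], [0.83,-0.53,-0.19], [-0.31,-0.15,-0.94]]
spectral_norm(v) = 0.85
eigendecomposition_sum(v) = [[0.01, -0.12, -0.01], [-0.05, 0.67, 0.06], [-0.02, 0.20, 0.02]] + [[-0.59,-0.2,0.35], [-0.06,-0.02,0.04], [0.16,0.06,-0.10]] + [[-0.07, 0.05, -0.22], [0.00, -0.0, 0.01], [-0.11, 0.09, -0.36]]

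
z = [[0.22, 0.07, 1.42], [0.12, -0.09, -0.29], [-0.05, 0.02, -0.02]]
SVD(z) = [[-0.98, -0.18, 0.07], [0.19, -0.94, 0.27], [0.02, 0.28, 0.96]] @ diag([1.4647891774819948, 0.1843703999773453, 0.00047025930812386307]) @ [[-0.13, -0.06, -0.99], [-0.90, 0.42, 0.10], [-0.41, -0.9, 0.11]]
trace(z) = 0.11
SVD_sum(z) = [[0.19,0.08,1.42], [-0.04,-0.02,-0.27], [-0.00,-0.0,-0.02]] + [[0.03, -0.01, -0.00], [0.16, -0.07, -0.02], [-0.05, 0.02, 0.0]] + [[-0.00,-0.0,0.00], [-0.0,-0.00,0.0], [-0.0,-0.0,0.0]]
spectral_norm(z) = 1.46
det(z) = -0.00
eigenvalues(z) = [(0.06+0.21j), (0.06-0.21j), (-0+0j)]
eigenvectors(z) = [[(0.83+0j), 0.83-0.00j, 0.40+0.00j], [0.16-0.51j, 0.16+0.51j, 0.91+0.00j], [(-0.1+0.15j), -0.10-0.15j, (-0.11+0j)]]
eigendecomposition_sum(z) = [[(0.11+0.06j),  0.04-0.08j,  0.71-0.44j], [(0.06-0.06j),  -0.04-0.04j,  (-0.14-0.52j)], [(-0.03+0.01j),  (0.01+0.02j),  -0.01+0.18j]] + [[0.11-0.06j, 0.04+0.08j, (0.71+0.44j)], [(0.06+0.06j), (-0.04+0.04j), -0.14+0.52j], [(-0.03-0.01j), 0.01-0.02j, -0.01-0.18j]] + [[-0.00+0.00j, (-0-0j), (-0.01-0j)], [-0.00+0.00j, -0.00-0.00j, -0.01-0.00j], [0.00-0.00j, 0.00+0.00j, 0.00+0.00j]]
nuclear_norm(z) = 1.65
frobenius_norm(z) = 1.48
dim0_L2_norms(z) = [0.26, 0.12, 1.45]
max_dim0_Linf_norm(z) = 1.42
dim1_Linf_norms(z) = [1.42, 0.29, 0.05]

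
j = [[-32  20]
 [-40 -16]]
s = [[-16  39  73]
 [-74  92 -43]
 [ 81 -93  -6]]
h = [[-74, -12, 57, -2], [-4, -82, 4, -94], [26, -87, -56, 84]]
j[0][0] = -32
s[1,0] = -74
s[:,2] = [73, -43, -6]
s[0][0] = -16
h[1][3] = -94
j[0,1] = 20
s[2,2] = -6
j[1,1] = -16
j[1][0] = -40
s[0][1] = 39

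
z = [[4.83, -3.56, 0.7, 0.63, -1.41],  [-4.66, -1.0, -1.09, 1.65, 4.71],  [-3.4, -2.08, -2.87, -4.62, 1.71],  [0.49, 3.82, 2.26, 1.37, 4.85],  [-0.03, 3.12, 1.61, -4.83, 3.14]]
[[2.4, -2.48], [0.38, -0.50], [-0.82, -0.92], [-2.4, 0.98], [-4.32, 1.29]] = z@[[0.08, -0.30], [-0.48, 0.43], [-0.22, 0.29], [0.42, -0.04], [-0.14, -0.23]]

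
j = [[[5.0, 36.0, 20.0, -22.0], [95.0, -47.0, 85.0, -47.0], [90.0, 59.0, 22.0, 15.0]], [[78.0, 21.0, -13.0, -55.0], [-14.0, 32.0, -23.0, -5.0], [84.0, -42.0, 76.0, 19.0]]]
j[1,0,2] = -13.0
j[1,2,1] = -42.0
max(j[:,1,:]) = 95.0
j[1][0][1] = 21.0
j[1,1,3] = -5.0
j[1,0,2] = -13.0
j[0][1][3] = -47.0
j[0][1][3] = -47.0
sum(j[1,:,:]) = 158.0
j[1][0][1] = 21.0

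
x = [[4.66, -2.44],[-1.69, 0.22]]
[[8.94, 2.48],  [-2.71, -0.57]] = x @ [[1.50, 0.27], [-0.80, -0.5]]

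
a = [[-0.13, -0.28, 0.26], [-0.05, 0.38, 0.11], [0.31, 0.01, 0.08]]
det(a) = -0.045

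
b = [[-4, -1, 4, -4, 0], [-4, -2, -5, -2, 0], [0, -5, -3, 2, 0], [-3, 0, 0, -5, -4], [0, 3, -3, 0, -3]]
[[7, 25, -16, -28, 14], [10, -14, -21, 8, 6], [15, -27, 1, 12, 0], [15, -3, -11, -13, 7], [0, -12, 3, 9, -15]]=b @ [[-1, -3, 3, 3, 2], [-3, 3, 0, 0, -2], [0, 4, 1, -4, 0], [0, 0, 2, 0, -5], [-3, 3, -2, 1, 3]]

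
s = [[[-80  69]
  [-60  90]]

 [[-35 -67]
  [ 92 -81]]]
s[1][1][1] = -81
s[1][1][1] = -81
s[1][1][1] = -81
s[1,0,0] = -35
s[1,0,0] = -35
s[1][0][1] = -67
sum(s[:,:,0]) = -83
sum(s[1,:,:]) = -91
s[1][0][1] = -67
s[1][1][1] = -81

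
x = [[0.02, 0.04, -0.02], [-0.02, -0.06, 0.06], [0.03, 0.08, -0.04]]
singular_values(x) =[0.14, 0.02, 0.0]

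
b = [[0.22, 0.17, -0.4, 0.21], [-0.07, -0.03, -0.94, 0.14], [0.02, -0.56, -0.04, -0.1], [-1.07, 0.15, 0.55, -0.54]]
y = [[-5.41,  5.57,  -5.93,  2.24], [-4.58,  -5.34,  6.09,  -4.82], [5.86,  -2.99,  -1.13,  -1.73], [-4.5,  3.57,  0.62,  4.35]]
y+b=[[-5.19,5.74,-6.33,2.45], [-4.65,-5.37,5.15,-4.68], [5.88,-3.55,-1.17,-1.83], [-5.57,3.72,1.17,3.81]]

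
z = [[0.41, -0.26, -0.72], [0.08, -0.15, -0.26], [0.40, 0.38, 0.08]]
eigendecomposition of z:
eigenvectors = [[(0.73+0j), (0.73-0j), (0.52+0j)], [(0.23+0.1j), (0.23-0.1j), (-0.66+0j)], [(0.16-0.62j), 0.16+0.62j, 0.54+0.00j]]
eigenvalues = [(0.17+0.58j), (0.17-0.58j), (-0+0j)]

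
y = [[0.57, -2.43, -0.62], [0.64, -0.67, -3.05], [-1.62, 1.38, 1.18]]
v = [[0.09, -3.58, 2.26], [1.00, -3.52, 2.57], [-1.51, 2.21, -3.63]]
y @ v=[[-1.44, 5.14, -2.71], [3.99, -6.67, 10.8], [-0.55, 3.55, -4.40]]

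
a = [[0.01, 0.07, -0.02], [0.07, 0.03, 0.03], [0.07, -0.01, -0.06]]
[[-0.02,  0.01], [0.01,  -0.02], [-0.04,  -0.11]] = a@[[-0.04, -0.86], [-0.08, 0.56], [0.59, 0.80]]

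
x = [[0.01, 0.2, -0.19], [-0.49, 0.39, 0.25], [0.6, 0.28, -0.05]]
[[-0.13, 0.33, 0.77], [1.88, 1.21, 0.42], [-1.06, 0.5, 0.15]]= x @ [[-2.13, -0.21, -0.72],[1.07, 2.36, 1.67],[1.69, 0.75, -2.33]]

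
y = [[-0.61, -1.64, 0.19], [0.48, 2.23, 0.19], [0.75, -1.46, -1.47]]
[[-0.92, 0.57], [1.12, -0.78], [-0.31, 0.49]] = y @ [[0.84, -0.46], [0.29, -0.22], [0.35, -0.35]]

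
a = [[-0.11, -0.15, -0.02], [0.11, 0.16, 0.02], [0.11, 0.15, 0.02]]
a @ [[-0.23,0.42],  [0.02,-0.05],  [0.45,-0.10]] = [[0.01, -0.04], [-0.01, 0.04], [-0.01, 0.04]]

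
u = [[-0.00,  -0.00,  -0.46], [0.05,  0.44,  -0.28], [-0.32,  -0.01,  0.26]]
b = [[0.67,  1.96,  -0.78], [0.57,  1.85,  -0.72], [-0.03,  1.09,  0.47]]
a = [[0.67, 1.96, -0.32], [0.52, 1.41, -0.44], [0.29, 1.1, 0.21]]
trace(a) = 2.29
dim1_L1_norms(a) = [2.95, 2.37, 1.6]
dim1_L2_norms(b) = [2.21, 2.07, 1.19]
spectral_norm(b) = 3.14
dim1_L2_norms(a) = [2.1, 1.57, 1.16]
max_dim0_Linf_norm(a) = 1.96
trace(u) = 0.70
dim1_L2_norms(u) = [0.46, 0.52, 0.41]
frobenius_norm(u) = 0.81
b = u + a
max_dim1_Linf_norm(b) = 1.96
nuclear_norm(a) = 3.27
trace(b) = 2.99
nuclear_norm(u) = 1.30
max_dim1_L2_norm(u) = 0.52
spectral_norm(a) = 2.83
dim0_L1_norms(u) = [0.37, 0.45, 1.0]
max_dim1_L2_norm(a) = 2.1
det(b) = 0.10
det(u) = -0.06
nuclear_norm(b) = 4.02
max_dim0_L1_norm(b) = 4.9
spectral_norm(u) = 0.67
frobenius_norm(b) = 3.25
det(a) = 0.01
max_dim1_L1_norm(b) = 3.41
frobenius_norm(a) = 2.86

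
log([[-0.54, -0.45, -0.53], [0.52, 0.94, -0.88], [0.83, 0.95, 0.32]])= [[(-3.56+3.12j), 0.17-0.87j, (-2.57+2.39j)],[(2.57-2.4j), 0.20+0.67j, 0.44-1.83j],[1.68-0.85j, (0.94+0.24j), (0.53-0.65j)]]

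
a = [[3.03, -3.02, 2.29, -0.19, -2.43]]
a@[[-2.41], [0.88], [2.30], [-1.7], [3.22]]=[[-12.19]]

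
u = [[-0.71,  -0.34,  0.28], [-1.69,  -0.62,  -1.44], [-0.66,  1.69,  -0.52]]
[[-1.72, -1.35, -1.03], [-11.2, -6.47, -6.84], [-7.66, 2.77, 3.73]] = u@[[4.54, 1.31, 0.83], [-1.77, 2.7, 3.26], [3.21, 1.79, 2.37]]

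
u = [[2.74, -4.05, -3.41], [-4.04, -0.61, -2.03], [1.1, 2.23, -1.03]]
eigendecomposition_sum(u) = [[(3.66+0j), (-2.8+0j), -1.04+0.00j], [(-2.35-0j), (1.8-0j), (0.67+0j)], [(-0.19-0j), (0.14-0j), (0.05+0j)]] + [[(-0.46+0.39j), (-0.62+0.65j), -1.19-0.53j], [(-0.84+0.29j), -1.20+0.55j, (-1.35-1.36j)], [(0.64+0.59j), (1.04+0.78j), (-0.54+1.8j)]] + [[-0.46-0.39j, (-0.62-0.65j), -1.19+0.53j], [-0.84-0.29j, (-1.2-0.55j), (-1.35+1.36j)], [0.64-0.59j, 1.04-0.78j, -0.54-1.80j]]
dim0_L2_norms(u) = [5.0, 4.66, 4.1]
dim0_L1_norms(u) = [7.88, 6.89, 6.47]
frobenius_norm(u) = 7.97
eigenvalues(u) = [(5.52+0j), (-2.21+2.74j), (-2.21-2.74j)]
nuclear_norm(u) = 13.10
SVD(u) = [[-0.99,-0.07,0.1], [0.09,-0.96,0.25], [0.07,0.26,0.96]] @ diag([5.990213031326322, 4.657694793158292, 2.4535335850797875]) @ [[-0.5, 0.69, 0.52],[0.86, 0.31, 0.41],[0.12, 0.65, -0.75]]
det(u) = 68.46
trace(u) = 1.10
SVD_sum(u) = [[2.99,-4.10,-3.1], [-0.28,0.38,0.29], [-0.23,0.31,0.23]] + [[-0.28, -0.10, -0.13], [-3.84, -1.40, -1.85], [1.03, 0.38, 0.50]] + [[0.03, 0.15, -0.18], [0.08, 0.41, -0.46], [0.29, 1.54, -1.76]]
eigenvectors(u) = [[(0.84+0j), 0.41-0.16j, (0.41+0.16j)], [-0.54+0.00j, 0.64+0.00j, (0.64-0j)], [(-0.04+0j), -0.30-0.55j, (-0.3+0.55j)]]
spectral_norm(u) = 5.99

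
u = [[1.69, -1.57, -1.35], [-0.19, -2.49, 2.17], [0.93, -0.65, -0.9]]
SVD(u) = [[-0.19, 0.86, -0.47], [-0.98, -0.18, 0.07], [-0.02, 0.48, 0.88]] @ diag([3.325520520873262, 3.021077381176131, 0.0021730616187752186]) @ [[-0.05,  0.83,  -0.56], [0.64,  -0.40,  -0.65], [0.77,  0.39,  0.51]]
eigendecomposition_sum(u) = [[2.14, -0.5, -2.87],  [0.68, -0.16, -0.90],  [1.12, -0.26, -1.49]] + [[-0.07, 0.01, 0.13], [-0.04, 0.01, 0.06], [-0.05, 0.01, 0.09]] + [[-0.38, -1.08, 1.39], [-0.83, -2.34, 3.01], [-0.14, -0.39, 0.51]]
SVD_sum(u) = [[0.03, -0.52, 0.35], [0.15, -2.71, 1.82], [0.0, -0.07, 0.04]] + [[1.66, -1.05, -1.70], [-0.34, 0.22, 0.35], [0.92, -0.58, -0.95]] + [[-0.00, -0.00, -0.0], [0.0, 0.0, 0.00], [0.0, 0.00, 0.0]]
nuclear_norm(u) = 6.35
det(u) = -0.02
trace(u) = -1.70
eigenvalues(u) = [0.49, 0.02, -2.21]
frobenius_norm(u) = 4.49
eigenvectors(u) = [[0.85, 0.77, 0.41], [0.27, 0.38, 0.9], [0.45, 0.51, 0.15]]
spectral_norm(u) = 3.33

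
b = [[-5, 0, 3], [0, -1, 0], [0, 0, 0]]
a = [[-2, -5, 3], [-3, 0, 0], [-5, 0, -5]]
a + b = [[-7, -5, 6], [-3, -1, 0], [-5, 0, -5]]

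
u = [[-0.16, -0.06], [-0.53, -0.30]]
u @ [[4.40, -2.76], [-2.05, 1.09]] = [[-0.58, 0.38], [-1.72, 1.14]]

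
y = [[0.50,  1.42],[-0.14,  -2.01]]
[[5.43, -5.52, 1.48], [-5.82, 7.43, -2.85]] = y@[[3.27, -0.68, -1.32], [2.67, -3.65, 1.51]]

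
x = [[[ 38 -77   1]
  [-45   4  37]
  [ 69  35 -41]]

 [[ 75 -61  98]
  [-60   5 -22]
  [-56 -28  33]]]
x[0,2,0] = 69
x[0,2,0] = 69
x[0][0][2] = 1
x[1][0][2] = 98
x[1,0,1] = -61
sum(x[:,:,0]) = 21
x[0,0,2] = 1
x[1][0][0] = 75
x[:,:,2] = [[1, 37, -41], [98, -22, 33]]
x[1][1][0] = -60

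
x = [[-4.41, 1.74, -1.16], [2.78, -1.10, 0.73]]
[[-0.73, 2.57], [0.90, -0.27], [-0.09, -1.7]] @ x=[[10.36, -4.1, 2.72], [-4.72, 1.86, -1.24], [-4.33, 1.71, -1.14]]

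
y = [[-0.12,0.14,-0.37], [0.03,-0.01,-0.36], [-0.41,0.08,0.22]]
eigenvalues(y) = [0.48, -0.25, -0.14]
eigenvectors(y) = [[-0.53, -0.65, 0.46], [-0.52, -0.60, 0.82], [0.67, -0.46, 0.34]]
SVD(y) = [[0.54, -0.62, -0.57], [0.6, -0.18, 0.78], [-0.59, -0.76, 0.27]] @ diag([0.5799538483918514, 0.42809692034681407, 0.06918497326049332]) @ [[0.34, 0.04, -0.94], [0.89, -0.34, 0.3], [-0.31, -0.94, -0.15]]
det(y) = 0.02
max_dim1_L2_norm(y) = 0.47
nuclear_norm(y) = 1.08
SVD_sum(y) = [[0.11, 0.01, -0.29], [0.12, 0.01, -0.33], [-0.11, -0.01, 0.32]] + [[-0.24, 0.09, -0.08], [-0.07, 0.03, -0.02], [-0.29, 0.11, -0.10]] + [[0.01, 0.04, 0.01], [-0.02, -0.05, -0.01], [-0.01, -0.02, -0.0]]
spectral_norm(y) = 0.58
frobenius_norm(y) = 0.72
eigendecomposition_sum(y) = [[0.17, 0.01, -0.25], [0.16, 0.01, -0.24], [-0.21, -0.01, 0.31]] + [[-0.44, 0.29, -0.12], [-0.41, 0.27, -0.11], [-0.31, 0.21, -0.09]] + [[0.15, -0.16, -0.00], [0.28, -0.29, -0.01], [0.11, -0.12, -0.0]]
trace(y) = 0.09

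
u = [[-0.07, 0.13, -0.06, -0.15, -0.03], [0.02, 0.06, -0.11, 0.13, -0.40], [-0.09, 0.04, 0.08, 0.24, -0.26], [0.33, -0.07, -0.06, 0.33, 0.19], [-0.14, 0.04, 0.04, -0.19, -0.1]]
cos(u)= [[1.02,-0.0,0.0,0.02,0.03], [-0.05,1.01,0.02,-0.05,-0.03], [-0.06,0.02,1.01,-0.08,-0.02], [-0.03,-0.01,0.01,1.0,-0.04], [0.02,0.0,-0.01,0.0,1.02]]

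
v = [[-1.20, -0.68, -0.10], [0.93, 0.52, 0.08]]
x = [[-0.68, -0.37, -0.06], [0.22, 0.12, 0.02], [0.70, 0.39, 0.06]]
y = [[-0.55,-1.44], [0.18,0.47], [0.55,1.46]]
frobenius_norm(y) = 2.25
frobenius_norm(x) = 1.15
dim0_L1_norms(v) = [2.13, 1.2, 0.18]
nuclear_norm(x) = 1.15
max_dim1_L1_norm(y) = 2.01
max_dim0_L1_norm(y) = 3.37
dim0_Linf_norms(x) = [0.7, 0.39, 0.06]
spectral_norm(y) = 2.25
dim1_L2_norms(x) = [0.78, 0.25, 0.8]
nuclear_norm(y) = 2.26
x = y @ v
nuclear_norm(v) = 1.75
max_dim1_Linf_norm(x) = 0.7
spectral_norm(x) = 1.15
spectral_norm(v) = 1.75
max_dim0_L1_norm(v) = 2.13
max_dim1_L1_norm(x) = 1.15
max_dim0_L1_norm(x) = 1.6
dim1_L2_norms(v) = [1.38, 1.07]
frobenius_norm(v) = 1.75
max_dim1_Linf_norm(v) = 1.2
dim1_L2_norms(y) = [1.54, 0.5, 1.56]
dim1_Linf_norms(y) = [1.44, 0.47, 1.46]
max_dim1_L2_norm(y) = 1.56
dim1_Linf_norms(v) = [1.2, 0.93]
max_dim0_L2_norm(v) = 1.52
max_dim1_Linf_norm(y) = 1.46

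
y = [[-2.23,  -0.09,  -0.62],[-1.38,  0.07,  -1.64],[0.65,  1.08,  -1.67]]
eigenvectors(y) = [[(-0.29+0.32j), -0.29-0.32j, (-0.31+0j)], [0.28+0.43j, 0.28-0.43j, 0.71+0.00j], [0.75+0.00j, 0.75-0.00j, 0.63+0.00j]]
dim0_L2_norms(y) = [2.7, 1.09, 2.42]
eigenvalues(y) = [(-1.53+0.89j), (-1.53-0.89j), (-0.78+0j)]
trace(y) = -3.83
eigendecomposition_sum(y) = [[(-0.82-0.97j), -0.26+0.52j, -0.12-1.07j], [-1.35+0.66j, 0.52+0.45j, (-1.26-0.18j)], [(-0.26+2.19j), 0.97-0.28j, (-1.22+1.41j)]] + [[-0.82+0.97j, -0.26-0.52j, (-0.12+1.07j)],[(-1.35-0.66j), (0.52-0.45j), (-1.26+0.18j)],[-0.26-2.19j, 0.97+0.28j, -1.22-1.41j]] + [[-0.58+0.00j,0.43-0.00j,-0.39+0.00j], [1.32-0.00j,-0.97+0.00j,(0.88-0j)], [1.17-0.00j,(-0.87+0j),0.78-0.00j]]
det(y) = -2.43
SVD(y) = [[-0.7,0.41,0.59], [-0.69,-0.15,-0.71], [-0.2,-0.90,0.39]] @ diag([3.0450255045580175, 2.222757855585454, 0.3595374695693607]) @ [[0.78, -0.07, 0.62],[-0.58, -0.46, 0.68],[-0.24, 0.89, 0.4]]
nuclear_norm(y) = 5.63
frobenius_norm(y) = 3.79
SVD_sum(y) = [[-1.65, 0.14, -1.32],[-1.64, 0.14, -1.31],[-0.47, 0.04, -0.37]] + [[-0.52, -0.42, 0.61], [0.20, 0.16, -0.23], [1.15, 0.92, -1.35]] + [[-0.05, 0.19, 0.08], [0.06, -0.23, -0.1], [-0.03, 0.12, 0.06]]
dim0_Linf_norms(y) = [2.23, 1.08, 1.67]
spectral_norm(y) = 3.05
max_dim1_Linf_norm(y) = 2.23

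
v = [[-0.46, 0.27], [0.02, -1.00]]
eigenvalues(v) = [-0.45, -1.01]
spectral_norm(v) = 1.05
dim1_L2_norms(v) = [0.53, 1.0]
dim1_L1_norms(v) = [0.73, 1.02]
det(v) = 0.45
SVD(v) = [[-0.33, 0.95], [0.95, 0.33]] @ diag([1.047096594701312, 0.4341528778724338]) @ [[0.16, -0.99], [-0.99, -0.16]]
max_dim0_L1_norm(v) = 1.27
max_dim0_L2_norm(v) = 1.04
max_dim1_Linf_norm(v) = 1.0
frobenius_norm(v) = 1.13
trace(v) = -1.46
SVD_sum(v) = [[-0.05, 0.34], [0.16, -0.98]] + [[-0.41,-0.07], [-0.14,-0.02]]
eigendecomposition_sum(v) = [[-0.44, -0.22], [-0.02, -0.01]] + [[-0.02, 0.49], [0.04, -0.99]]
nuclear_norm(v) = 1.48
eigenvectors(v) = [[1.0, -0.44], [0.04, 0.90]]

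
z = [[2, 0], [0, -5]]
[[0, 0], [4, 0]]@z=[[0, 0], [8, 0]]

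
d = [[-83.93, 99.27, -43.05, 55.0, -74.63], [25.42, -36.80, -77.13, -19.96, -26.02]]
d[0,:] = [-83.93, 99.27, -43.05, 55.0, -74.63]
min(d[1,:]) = -77.13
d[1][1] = -36.8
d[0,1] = 99.27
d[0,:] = [-83.93, 99.27, -43.05, 55.0, -74.63]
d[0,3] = 55.0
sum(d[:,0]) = -58.510000000000005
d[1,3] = -19.96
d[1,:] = [25.42, -36.8, -77.13, -19.96, -26.02]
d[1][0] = 25.42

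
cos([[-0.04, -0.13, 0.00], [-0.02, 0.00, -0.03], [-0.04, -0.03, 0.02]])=[[1.0, -0.00, -0.00], [-0.00, 1.0, 0.0], [-0.00, -0.0, 1.0]]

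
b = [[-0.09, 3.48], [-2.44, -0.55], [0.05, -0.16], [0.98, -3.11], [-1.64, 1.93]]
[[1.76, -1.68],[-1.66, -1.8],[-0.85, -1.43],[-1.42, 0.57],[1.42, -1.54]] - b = [[1.85, -5.16], [0.78, -1.25], [-0.90, -1.27], [-2.4, 3.68], [3.06, -3.47]]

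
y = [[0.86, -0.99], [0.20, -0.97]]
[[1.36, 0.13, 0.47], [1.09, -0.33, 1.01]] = y @ [[0.37, 0.7, -0.86], [-1.05, 0.48, -1.22]]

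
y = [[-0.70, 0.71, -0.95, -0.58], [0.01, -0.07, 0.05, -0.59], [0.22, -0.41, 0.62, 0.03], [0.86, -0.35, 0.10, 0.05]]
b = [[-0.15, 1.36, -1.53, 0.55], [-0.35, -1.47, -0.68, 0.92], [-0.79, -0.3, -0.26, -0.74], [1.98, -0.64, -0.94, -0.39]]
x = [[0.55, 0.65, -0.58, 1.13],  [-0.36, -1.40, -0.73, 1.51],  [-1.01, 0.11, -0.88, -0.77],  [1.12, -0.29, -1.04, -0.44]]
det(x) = -7.31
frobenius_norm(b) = 3.85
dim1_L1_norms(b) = [3.59, 3.42, 2.09, 3.95]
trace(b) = -2.27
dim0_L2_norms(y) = [1.13, 0.89, 1.14, 0.83]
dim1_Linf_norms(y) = [0.95, 0.59, 0.62, 0.86]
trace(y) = -0.10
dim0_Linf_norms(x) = [1.12, 1.4, 1.04, 1.51]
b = y + x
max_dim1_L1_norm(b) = 3.95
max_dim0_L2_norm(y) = 1.14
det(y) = 0.00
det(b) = -9.92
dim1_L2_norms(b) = [2.12, 1.9, 1.15, 2.32]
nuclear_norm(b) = 7.43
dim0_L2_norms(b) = [2.17, 2.12, 1.94, 1.36]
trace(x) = -2.17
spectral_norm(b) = 2.38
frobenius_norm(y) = 2.02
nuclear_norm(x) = 6.79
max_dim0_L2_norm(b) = 2.17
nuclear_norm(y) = 3.09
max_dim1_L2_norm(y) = 1.49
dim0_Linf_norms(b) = [1.98, 1.47, 1.53, 0.92]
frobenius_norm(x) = 3.50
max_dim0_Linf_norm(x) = 1.51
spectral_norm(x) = 2.32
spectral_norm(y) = 1.80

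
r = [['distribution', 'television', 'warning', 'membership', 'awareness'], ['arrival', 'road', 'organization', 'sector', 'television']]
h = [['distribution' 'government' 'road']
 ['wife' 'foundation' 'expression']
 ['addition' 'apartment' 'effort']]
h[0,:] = ['distribution', 'government', 'road']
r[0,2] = 'warning'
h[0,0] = 'distribution'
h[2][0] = 'addition'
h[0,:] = ['distribution', 'government', 'road']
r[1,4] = 'television'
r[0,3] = 'membership'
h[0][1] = 'government'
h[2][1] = 'apartment'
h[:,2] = ['road', 'expression', 'effort']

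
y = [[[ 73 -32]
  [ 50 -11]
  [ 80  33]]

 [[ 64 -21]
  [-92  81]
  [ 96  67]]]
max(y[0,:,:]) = 80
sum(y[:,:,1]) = 117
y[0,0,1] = -32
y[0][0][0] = 73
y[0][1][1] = -11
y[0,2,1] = 33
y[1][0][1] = -21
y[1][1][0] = -92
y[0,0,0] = 73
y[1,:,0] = [64, -92, 96]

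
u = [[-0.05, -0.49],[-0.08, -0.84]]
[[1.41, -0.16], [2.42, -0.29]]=u@[[-0.19,-2.07], [-2.86,0.54]]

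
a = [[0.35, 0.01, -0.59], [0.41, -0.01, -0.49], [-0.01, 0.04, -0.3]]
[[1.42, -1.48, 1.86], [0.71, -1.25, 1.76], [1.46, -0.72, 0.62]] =a @ [[-3.97, 0.04, 1.86], [-0.28, 1.25, 0.56], [-4.77, 2.56, -2.04]]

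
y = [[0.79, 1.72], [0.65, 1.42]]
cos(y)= [[0.43, -1.24], [-0.47, -0.03]]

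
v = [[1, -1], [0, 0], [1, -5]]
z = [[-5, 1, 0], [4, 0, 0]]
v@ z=[[-9, 1, 0], [0, 0, 0], [-25, 1, 0]]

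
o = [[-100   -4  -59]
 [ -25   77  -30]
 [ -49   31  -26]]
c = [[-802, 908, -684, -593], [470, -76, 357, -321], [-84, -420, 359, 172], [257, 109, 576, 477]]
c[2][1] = -420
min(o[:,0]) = -100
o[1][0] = -25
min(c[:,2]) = -684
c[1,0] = 470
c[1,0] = 470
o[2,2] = -26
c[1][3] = -321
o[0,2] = -59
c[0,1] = 908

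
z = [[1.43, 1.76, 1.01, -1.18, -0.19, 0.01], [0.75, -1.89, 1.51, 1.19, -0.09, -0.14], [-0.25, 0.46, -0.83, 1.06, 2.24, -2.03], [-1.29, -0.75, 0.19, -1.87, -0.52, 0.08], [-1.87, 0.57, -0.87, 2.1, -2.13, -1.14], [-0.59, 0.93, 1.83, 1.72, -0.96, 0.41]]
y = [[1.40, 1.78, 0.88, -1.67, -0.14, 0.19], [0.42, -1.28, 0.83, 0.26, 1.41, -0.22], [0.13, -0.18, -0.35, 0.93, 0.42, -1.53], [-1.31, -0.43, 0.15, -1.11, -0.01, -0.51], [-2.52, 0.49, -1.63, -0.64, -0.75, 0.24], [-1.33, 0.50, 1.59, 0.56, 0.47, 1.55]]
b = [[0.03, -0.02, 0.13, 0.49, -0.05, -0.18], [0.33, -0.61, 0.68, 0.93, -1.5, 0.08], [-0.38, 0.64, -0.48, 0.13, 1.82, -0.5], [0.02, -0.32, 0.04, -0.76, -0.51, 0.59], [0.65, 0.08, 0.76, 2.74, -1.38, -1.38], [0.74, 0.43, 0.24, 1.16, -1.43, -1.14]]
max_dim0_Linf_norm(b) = 2.74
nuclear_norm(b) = 8.00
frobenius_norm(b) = 5.27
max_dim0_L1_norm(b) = 6.69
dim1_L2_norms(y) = [2.96, 2.15, 1.89, 1.85, 3.21, 2.74]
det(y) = 42.18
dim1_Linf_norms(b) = [0.49, 1.5, 1.82, 0.76, 2.74, 1.43]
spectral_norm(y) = 3.80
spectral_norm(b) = 4.56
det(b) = -0.00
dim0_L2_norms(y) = [3.46, 2.35, 2.61, 2.38, 1.72, 2.27]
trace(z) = -4.88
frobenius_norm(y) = 6.17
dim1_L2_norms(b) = [0.54, 2.02, 2.09, 1.14, 3.51, 2.34]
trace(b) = -4.34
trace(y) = -0.54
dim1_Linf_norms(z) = [1.76, 1.89, 2.24, 1.87, 2.13, 1.83]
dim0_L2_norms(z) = [2.86, 2.94, 2.85, 3.85, 3.28, 2.37]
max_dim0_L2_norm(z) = 3.85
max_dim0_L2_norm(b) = 3.25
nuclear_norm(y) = 13.45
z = y + b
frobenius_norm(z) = 7.49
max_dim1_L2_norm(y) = 3.21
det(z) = -276.34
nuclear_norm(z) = 17.00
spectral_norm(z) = 4.42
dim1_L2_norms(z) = [2.76, 2.8, 3.35, 2.46, 3.85, 2.93]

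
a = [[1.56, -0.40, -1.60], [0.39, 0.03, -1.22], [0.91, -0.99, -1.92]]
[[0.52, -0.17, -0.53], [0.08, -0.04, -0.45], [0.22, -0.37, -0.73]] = a@[[0.41,0.02,0.07],[0.02,0.30,0.05],[0.07,0.05,0.39]]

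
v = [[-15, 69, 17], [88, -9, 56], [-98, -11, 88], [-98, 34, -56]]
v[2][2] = 88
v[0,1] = 69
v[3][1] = 34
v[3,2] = -56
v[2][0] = -98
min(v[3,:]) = -98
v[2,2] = 88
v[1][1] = -9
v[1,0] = 88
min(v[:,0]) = -98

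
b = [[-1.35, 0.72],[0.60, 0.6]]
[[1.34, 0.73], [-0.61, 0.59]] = b @ [[-1.0, -0.01],[-0.01, 1.0]]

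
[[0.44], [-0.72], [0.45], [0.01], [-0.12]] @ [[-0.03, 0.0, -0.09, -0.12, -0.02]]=[[-0.01, 0.00, -0.04, -0.05, -0.01], [0.02, 0.00, 0.06, 0.09, 0.01], [-0.01, 0.00, -0.04, -0.05, -0.01], [-0.00, 0.0, -0.0, -0.0, -0.00], [0.0, 0.00, 0.01, 0.01, 0.00]]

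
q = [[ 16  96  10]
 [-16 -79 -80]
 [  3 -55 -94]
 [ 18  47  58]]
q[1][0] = -16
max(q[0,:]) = 96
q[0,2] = 10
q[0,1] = 96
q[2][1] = -55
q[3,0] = 18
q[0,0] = 16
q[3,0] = 18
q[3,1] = 47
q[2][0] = 3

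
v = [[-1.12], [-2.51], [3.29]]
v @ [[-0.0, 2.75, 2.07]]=[[0.0, -3.08, -2.32], [0.0, -6.90, -5.20], [0.00, 9.05, 6.81]]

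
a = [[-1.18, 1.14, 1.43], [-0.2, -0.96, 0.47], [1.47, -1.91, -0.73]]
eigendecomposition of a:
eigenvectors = [[0.71+0.00j,-0.73+0.00j,(-0.73-0j)], [(0.13+0j),-0.36-0.23j,(-0.36+0.23j)], [(0.69+0j),(0.52-0.13j),(0.52+0.13j)]]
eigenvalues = [(0.42+0j), (-1.64+0.63j), (-1.64-0.63j)]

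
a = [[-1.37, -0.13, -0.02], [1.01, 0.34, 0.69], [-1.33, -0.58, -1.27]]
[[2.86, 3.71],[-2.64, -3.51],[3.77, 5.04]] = a @[[-1.96, -2.83], [-1.30, 1.57], [-0.32, -1.72]]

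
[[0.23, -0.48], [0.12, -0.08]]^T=[[0.23, 0.12], [-0.48, -0.08]]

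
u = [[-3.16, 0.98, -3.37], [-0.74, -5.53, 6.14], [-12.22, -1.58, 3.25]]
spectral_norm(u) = 13.33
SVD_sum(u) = [[-1.37, -0.34, 0.51], [-3.69, -0.93, 1.38], [-11.49, -2.90, 4.31]] + [[-1.76,2.40,-3.07],[2.97,-4.04,5.18],[-0.74,1.01,-1.3]] + [[-0.04,  -1.07,  -0.81], [-0.02,  -0.56,  -0.42], [0.01,  0.31,  0.23]]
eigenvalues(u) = [6.12, -7.83, -3.73]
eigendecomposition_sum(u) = [[1.92, 0.36, -1.48], [-3.44, -0.65, 2.65], [-6.29, -1.19, 4.85]] + [[-4.82, 0.76, -1.89], [9.16, -1.44, 3.59], [-4.01, 0.63, -1.57]] + [[-0.26, -0.14, -0.0], [-6.46, -3.44, -0.09], [-1.92, -1.02, -0.03]]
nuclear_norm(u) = 23.46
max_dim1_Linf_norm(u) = 12.22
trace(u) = -5.44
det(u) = 178.76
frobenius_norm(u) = 15.92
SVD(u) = [[-0.11, 0.50, -0.86], [-0.3, -0.84, -0.45], [-0.95, 0.21, 0.25]] @ diag([13.326838994271348, 8.571151440120557, 1.564936232339196]) @ [[0.91,0.23,-0.34], [-0.41,0.56,-0.72], [0.03,0.8,0.61]]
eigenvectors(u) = [[-0.26,  0.43,  -0.04], [0.46,  -0.83,  -0.96], [0.85,  0.36,  -0.29]]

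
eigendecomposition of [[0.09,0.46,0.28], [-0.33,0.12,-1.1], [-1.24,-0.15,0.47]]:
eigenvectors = [[-0.26-0.40j, -0.26+0.40j, (-0.18+0j)], [0.72+0.00j, 0.72-0.00j, -0.74+0.00j], [0.26-0.44j, 0.26+0.44j, 0.64+0.00j]]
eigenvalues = [(-0.16+0.85j), (-0.16-0.85j), (0.99+0j)]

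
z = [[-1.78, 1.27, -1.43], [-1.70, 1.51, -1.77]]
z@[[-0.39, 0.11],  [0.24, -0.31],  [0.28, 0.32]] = [[0.6,-1.05], [0.53,-1.22]]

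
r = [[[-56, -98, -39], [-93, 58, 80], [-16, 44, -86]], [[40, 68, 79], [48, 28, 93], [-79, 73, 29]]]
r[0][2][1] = 44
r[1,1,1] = 28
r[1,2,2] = 29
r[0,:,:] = [[-56, -98, -39], [-93, 58, 80], [-16, 44, -86]]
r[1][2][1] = 73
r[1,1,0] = 48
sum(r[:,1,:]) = 214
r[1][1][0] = 48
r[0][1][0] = -93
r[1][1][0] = 48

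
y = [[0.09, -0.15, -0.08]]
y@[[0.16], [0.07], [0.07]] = [[-0.00]]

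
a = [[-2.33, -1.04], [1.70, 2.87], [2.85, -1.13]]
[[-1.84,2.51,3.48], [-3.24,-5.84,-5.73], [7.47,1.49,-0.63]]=a @ [[1.76, -0.23, -0.82], [-2.17, -1.90, -1.51]]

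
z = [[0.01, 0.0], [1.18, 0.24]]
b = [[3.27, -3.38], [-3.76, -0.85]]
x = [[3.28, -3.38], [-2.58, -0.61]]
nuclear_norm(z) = 1.21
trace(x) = 2.67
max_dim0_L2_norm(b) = 4.98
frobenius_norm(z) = 1.20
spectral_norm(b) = 5.35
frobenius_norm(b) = 6.08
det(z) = 0.00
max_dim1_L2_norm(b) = 4.7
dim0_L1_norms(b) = [7.03, 4.23]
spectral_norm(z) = 1.20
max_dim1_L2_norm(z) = 1.2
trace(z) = 0.25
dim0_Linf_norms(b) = [3.76, 3.38]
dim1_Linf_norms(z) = [0.01, 1.18]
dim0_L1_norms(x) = [5.86, 3.99]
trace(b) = 2.42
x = b + z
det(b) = -15.49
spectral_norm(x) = 4.95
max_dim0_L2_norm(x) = 4.17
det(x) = -10.72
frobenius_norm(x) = 5.40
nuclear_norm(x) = 7.12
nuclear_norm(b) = 8.24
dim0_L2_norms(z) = [1.18, 0.24]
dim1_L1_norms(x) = [6.66, 3.19]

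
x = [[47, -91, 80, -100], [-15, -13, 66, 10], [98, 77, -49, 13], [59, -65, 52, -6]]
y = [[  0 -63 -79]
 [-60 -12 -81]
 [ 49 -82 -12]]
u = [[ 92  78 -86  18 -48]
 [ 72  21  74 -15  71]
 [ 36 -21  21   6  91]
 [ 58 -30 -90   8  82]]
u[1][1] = 21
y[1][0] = -60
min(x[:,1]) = -91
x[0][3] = -100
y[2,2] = -12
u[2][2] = 21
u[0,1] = 78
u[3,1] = -30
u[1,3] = -15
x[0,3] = -100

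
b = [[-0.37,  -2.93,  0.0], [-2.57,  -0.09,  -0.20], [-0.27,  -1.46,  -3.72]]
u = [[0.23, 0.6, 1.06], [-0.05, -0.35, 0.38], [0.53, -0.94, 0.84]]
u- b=[[0.6, 3.53, 1.06], [2.52, -0.26, 0.58], [0.8, 0.52, 4.56]]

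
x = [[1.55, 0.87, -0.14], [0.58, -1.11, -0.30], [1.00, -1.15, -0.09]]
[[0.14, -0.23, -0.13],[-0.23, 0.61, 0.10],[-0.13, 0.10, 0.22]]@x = [[-0.05, 0.53, 0.06], [0.10, -0.99, -0.16], [0.08, -0.48, -0.03]]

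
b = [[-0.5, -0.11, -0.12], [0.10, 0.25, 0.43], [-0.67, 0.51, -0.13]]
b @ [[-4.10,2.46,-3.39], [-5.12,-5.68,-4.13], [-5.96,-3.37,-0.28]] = [[3.33,-0.2,2.18], [-4.25,-2.62,-1.49], [0.91,-4.11,0.2]]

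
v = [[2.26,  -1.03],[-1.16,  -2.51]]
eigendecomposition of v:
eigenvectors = [[0.97,  0.2],[-0.23,  0.98]]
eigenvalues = [2.5, -2.75]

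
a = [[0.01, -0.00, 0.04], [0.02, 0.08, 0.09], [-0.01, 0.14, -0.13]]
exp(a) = [[1.01, 0.00, 0.04], [0.02, 1.09, 0.09], [-0.01, 0.14, 0.88]]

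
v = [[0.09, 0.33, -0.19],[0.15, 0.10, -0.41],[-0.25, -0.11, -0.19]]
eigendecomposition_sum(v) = [[0.20+0.00j, 0.22+0.00j, -0.19+0.00j], [0.18+0.00j, 0.20+0.00j, (-0.17+0j)], [-0.10+0.00j, (-0.11-0j), (0.1-0j)]] + [[(-0.05+0.08j), (0.06-0.02j), (-0+0.12j)],[-0.02-0.15j, (-0.05+0.08j), -0.12-0.15j],[-0.07-0.10j, 0.00+0.08j, -0.14-0.05j]] + [[-0.05-0.08j, (0.06+0.02j), -0.00-0.12j], [(-0.02+0.15j), (-0.05-0.08j), (-0.12+0.15j)], [(-0.07+0.1j), 0.00-0.08j, -0.14+0.05j]]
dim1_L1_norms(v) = [0.61, 0.66, 0.55]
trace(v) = 0.00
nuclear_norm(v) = 1.09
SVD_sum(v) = [[0.1, 0.18, -0.28], [0.13, 0.22, -0.34], [0.01, 0.01, -0.02]] + [[0.08, 0.07, 0.07], [-0.05, -0.05, -0.05], [-0.2, -0.17, -0.18]] + [[-0.09, 0.08, 0.02], [0.08, -0.07, -0.02], [-0.06, 0.05, 0.01]]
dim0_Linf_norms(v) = [0.25, 0.33, 0.41]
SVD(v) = [[-0.63, 0.35, 0.69], [-0.77, -0.24, -0.59], [-0.04, -0.9, 0.42]] @ diag([0.5512289430831073, 0.35684332994192736, 0.18223471179618048]) @ [[-0.29, -0.51, 0.81], [0.62, 0.54, 0.57], [-0.73, 0.67, 0.16]]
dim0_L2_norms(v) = [0.31, 0.36, 0.49]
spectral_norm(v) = 0.55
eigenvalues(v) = [(0.49+0j), (-0.25+0.11j), (-0.25-0.11j)]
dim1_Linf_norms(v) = [0.33, 0.41, 0.25]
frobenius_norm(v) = 0.68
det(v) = 0.04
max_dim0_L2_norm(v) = 0.49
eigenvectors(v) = [[(0.69+0j),0.34+0.28j,0.34-0.28j], [0.63+0.00j,(-0.71+0j),-0.71-0.00j], [(-0.35+0j),(-0.47+0.29j),(-0.47-0.29j)]]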